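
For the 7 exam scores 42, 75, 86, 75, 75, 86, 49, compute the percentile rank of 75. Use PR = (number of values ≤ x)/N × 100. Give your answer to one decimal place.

71.4

N = 7.
Strictly below 75: 2. Equal to 75: 3.
PR = 5/7 × 100 = 71.4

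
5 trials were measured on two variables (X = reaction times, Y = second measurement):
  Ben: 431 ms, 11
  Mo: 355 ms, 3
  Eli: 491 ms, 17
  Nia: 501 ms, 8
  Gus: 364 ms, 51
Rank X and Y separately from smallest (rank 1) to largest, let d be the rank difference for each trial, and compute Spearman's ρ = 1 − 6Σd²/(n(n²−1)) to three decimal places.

0.100

Ranks of variable 1: 3, 1, 4, 5, 2
Ranks of variable 2: 3, 1, 4, 2, 5
d = r₁ − r₂: 0, 0, 0, 3, -3
d²: 0, 0, 0, 9, 9; Σd² = 18
ρ = 1 − 6·18/(5·24) = 1 − 108/120 = 0.100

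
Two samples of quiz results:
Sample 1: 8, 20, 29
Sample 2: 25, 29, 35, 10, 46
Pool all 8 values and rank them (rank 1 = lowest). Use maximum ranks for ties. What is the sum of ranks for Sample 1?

10

Sorted (ascending): 8, 10, 20, 25, 29, 29, 35, 46
The 2 values of 29 occupy positions 5–6 → each gets rank 6.
Sample 1 values → pooled ranks: 8→1, 20→3, 29→6
Rank sum = 1 + 3 + 6 = 10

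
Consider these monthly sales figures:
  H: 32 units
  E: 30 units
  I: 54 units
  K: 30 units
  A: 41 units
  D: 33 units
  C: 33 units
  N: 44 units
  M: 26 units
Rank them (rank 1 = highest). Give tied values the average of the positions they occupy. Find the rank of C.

4.5

Sorted (descending): 54, 44, 41, 33, 33, 32, 30, 30, 26
The 2 values of 33 occupy positions 4–5 → average rank (4+5)/2 = 4.5.
The 2 values of 30 occupy positions 7–8 → average rank (7+8)/2 = 7.5.
C has value 33 units → rank 4.5.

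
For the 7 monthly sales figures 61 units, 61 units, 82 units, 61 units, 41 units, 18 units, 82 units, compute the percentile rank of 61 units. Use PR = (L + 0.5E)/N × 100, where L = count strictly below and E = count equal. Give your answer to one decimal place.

N = 7.
Strictly below 61: 2. Equal to 61: 3.
PR = (2 + 0.5·3)/7 × 100 = 50.0

50.0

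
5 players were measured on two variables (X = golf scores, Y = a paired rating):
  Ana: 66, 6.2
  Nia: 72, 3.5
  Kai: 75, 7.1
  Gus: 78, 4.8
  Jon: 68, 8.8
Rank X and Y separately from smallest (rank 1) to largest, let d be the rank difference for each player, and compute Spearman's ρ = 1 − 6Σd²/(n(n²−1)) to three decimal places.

-0.300

Ranks of variable 1: 1, 3, 4, 5, 2
Ranks of variable 2: 3, 1, 4, 2, 5
d = r₁ − r₂: -2, 2, 0, 3, -3
d²: 4, 4, 0, 9, 9; Σd² = 26
ρ = 1 − 6·26/(5·24) = 1 − 156/120 = -0.300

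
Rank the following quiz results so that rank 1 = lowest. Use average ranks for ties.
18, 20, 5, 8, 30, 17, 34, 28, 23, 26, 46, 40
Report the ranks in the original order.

4, 5, 1, 2, 9, 3, 10, 8, 6, 7, 12, 11

Sorted (ascending): 5, 8, 17, 18, 20, 23, 26, 28, 30, 34, 40, 46
No ties — each value takes its position as its rank.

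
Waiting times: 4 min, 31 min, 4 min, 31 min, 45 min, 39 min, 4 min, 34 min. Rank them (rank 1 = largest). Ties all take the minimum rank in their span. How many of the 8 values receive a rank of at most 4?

5

Sorted (descending): 45, 39, 34, 31, 31, 4, 4, 4
The 2 values of 31 occupy positions 4–5 → each gets rank 4.
The 3 values of 4 occupy positions 6–8 → each gets rank 6.
Ranks ≤ 4: {1, 2, 3, 4, 4} → 5 values.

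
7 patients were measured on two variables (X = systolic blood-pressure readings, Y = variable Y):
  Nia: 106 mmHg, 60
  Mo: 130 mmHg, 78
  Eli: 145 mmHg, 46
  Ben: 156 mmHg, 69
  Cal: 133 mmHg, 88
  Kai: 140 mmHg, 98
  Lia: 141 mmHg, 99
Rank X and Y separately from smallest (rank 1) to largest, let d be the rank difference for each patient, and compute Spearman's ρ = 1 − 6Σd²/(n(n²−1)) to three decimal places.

-0.036

Ranks of variable 1: 1, 2, 6, 7, 3, 4, 5
Ranks of variable 2: 2, 4, 1, 3, 5, 6, 7
d = r₁ − r₂: -1, -2, 5, 4, -2, -2, -2
d²: 1, 4, 25, 16, 4, 4, 4; Σd² = 58
ρ = 1 − 6·58/(7·48) = 1 − 348/336 = -0.036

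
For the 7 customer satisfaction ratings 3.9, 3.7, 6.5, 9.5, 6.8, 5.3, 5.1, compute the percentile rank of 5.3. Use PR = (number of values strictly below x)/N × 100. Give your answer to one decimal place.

N = 7.
Strictly below 5.3: 3. Equal to 5.3: 1.
PR = 3/7 × 100 = 42.9

42.9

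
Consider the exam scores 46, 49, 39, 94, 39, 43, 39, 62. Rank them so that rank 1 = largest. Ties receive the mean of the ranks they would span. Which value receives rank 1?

Sorted (descending): 94, 62, 49, 46, 43, 39, 39, 39
The 3 values of 39 occupy positions 6–8 → average rank 7.
Rank 1 → value 94.

94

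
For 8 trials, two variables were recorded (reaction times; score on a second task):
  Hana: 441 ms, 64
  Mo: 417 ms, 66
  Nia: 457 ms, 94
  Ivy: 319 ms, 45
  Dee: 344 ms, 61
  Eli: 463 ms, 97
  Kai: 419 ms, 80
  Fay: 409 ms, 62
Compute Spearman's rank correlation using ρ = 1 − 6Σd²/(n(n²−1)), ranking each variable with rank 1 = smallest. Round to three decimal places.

Ranks of variable 1: 6, 4, 7, 1, 2, 8, 5, 3
Ranks of variable 2: 4, 5, 7, 1, 2, 8, 6, 3
d = r₁ − r₂: 2, -1, 0, 0, 0, 0, -1, 0
d²: 4, 1, 0, 0, 0, 0, 1, 0; Σd² = 6
ρ = 1 − 6·6/(8·63) = 1 − 36/504 = 0.929

0.929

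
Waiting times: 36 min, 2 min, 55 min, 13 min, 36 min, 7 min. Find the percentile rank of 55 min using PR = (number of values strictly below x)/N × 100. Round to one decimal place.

83.3

N = 6.
Strictly below 55: 5. Equal to 55: 1.
PR = 5/6 × 100 = 83.3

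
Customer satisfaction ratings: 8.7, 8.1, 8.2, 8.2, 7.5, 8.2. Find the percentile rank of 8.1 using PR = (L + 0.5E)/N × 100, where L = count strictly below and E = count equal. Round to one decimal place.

N = 6.
Strictly below 8.1: 1. Equal to 8.1: 1.
PR = (1 + 0.5·1)/6 × 100 = 25.0

25.0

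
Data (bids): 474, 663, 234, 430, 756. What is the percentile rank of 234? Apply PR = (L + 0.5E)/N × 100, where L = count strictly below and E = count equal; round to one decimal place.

10.0

N = 5.
Strictly below 234: 0. Equal to 234: 1.
PR = (0 + 0.5·1)/5 × 100 = 10.0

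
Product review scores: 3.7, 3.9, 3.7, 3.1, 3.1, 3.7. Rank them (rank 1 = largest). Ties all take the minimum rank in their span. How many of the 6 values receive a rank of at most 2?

Sorted (descending): 3.9, 3.7, 3.7, 3.7, 3.1, 3.1
The 3 values of 3.7 occupy positions 2–4 → each gets rank 2.
The 2 values of 3.1 occupy positions 5–6 → each gets rank 5.
Ranks ≤ 2: {1, 2, 2, 2} → 4 values.

4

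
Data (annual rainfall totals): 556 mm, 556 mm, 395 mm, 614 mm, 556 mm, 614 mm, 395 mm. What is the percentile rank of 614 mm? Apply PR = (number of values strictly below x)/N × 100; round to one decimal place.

N = 7.
Strictly below 614: 5. Equal to 614: 2.
PR = 5/7 × 100 = 71.4

71.4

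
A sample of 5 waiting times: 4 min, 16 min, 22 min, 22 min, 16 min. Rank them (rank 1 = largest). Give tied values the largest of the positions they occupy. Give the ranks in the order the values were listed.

5, 4, 2, 2, 4

Sorted (descending): 22, 22, 16, 16, 4
The 2 values of 22 occupy positions 1–2 → each gets rank 2.
The 2 values of 16 occupy positions 3–4 → each gets rank 4.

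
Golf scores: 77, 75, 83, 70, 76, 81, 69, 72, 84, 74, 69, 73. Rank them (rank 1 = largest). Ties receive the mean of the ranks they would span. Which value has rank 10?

Sorted (descending): 84, 83, 81, 77, 76, 75, 74, 73, 72, 70, 69, 69
The 2 values of 69 occupy positions 11–12 → average rank (11+12)/2 = 11.5.
Rank 10 → value 70.

70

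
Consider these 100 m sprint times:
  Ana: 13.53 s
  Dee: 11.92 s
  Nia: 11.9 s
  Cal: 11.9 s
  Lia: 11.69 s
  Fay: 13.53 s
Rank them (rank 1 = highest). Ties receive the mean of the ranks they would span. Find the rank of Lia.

Sorted (descending): 13.53, 13.53, 11.92, 11.9, 11.9, 11.69
The 2 values of 13.53 occupy positions 1–2 → average rank (1+2)/2 = 1.5.
The 2 values of 11.9 occupy positions 4–5 → average rank (4+5)/2 = 4.5.
Lia has value 11.69 s → rank 6.

6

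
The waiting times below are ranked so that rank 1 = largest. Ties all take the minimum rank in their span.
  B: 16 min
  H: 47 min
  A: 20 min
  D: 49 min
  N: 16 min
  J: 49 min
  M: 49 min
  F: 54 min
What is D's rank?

Sorted (descending): 54, 49, 49, 49, 47, 20, 16, 16
The 3 values of 49 occupy positions 2–4 → each gets rank 2.
The 2 values of 16 occupy positions 7–8 → each gets rank 7.
D has value 49 min → rank 2.

2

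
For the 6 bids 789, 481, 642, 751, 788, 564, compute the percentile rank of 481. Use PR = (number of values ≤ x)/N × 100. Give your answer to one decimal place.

16.7

N = 6.
Strictly below 481: 0. Equal to 481: 1.
PR = 1/6 × 100 = 16.7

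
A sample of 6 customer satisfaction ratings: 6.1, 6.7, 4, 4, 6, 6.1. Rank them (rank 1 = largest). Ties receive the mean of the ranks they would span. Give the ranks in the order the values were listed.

Sorted (descending): 6.7, 6.1, 6.1, 6, 4, 4
The 2 values of 6.1 occupy positions 2–3 → average rank (2+3)/2 = 2.5.
The 2 values of 4 occupy positions 5–6 → average rank (5+6)/2 = 5.5.

2.5, 1, 5.5, 5.5, 4, 2.5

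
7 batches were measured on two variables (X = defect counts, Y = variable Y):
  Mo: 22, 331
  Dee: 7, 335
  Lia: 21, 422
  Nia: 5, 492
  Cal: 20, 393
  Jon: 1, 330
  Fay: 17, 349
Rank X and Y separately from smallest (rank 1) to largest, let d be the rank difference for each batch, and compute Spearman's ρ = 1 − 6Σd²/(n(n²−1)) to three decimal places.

Ranks of variable 1: 7, 3, 6, 2, 5, 1, 4
Ranks of variable 2: 2, 3, 6, 7, 5, 1, 4
d = r₁ − r₂: 5, 0, 0, -5, 0, 0, 0
d²: 25, 0, 0, 25, 0, 0, 0; Σd² = 50
ρ = 1 − 6·50/(7·48) = 1 − 300/336 = 0.107

0.107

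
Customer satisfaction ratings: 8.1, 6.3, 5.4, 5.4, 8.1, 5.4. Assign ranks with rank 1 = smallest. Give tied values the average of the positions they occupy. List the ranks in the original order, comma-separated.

5.5, 4, 2, 2, 5.5, 2

Sorted (ascending): 5.4, 5.4, 5.4, 6.3, 8.1, 8.1
The 3 values of 5.4 occupy positions 1–3 → average rank 2.
The 2 values of 8.1 occupy positions 5–6 → average rank (5+6)/2 = 5.5.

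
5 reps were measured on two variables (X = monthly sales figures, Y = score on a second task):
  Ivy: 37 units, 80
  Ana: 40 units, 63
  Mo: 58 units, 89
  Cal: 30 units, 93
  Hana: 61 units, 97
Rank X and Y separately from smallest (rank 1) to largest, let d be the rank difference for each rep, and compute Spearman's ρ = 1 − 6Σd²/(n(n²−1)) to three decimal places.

Ranks of variable 1: 2, 3, 4, 1, 5
Ranks of variable 2: 2, 1, 3, 4, 5
d = r₁ − r₂: 0, 2, 1, -3, 0
d²: 0, 4, 1, 9, 0; Σd² = 14
ρ = 1 − 6·14/(5·24) = 1 − 84/120 = 0.300

0.300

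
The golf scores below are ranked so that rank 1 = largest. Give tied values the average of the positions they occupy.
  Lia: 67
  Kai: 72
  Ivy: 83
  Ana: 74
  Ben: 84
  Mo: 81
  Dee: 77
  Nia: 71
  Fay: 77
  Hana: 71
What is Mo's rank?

3

Sorted (descending): 84, 83, 81, 77, 77, 74, 72, 71, 71, 67
The 2 values of 77 occupy positions 4–5 → average rank (4+5)/2 = 4.5.
The 2 values of 71 occupy positions 8–9 → average rank (8+9)/2 = 8.5.
Mo has value 81 → rank 3.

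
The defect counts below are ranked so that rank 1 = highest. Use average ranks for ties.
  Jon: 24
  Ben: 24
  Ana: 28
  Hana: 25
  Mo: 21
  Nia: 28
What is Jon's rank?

Sorted (descending): 28, 28, 25, 24, 24, 21
The 2 values of 28 occupy positions 1–2 → average rank (1+2)/2 = 1.5.
The 2 values of 24 occupy positions 4–5 → average rank (4+5)/2 = 4.5.
Jon has value 24 → rank 4.5.

4.5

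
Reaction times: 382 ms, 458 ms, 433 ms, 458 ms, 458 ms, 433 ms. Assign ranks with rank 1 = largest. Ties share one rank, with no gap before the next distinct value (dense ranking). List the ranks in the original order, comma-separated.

3, 1, 2, 1, 1, 2

Sorted (descending): 458, 458, 458, 433, 433, 382
The 3 values of 458 share dense rank 1.
The 2 values of 433 share dense rank 2.
Remaining distinct values take the next consecutive integers.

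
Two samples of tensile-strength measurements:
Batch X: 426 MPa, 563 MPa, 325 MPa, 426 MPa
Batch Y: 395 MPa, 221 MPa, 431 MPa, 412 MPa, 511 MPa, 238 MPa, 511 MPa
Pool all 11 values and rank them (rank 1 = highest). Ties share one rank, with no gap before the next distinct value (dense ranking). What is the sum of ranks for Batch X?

Sorted (descending): 563, 511, 511, 431, 426, 426, 412, 395, 325, 238, 221
The 2 values of 511 share dense rank 2.
The 2 values of 426 share dense rank 4.
Remaining distinct values take the next consecutive integers.
Batch X values → pooled ranks: 426→4, 563→1, 325→7, 426→4
Rank sum = 4 + 1 + 7 + 4 = 16

16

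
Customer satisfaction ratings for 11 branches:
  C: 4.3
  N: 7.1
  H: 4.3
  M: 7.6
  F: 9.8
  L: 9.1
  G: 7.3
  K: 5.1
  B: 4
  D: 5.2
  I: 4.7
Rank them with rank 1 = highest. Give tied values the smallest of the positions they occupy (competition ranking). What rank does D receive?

6

Sorted (descending): 9.8, 9.1, 7.6, 7.3, 7.1, 5.2, 5.1, 4.7, 4.3, 4.3, 4
The 2 values of 4.3 occupy positions 9–10 → each gets rank 9.
D has value 5.2 → rank 6.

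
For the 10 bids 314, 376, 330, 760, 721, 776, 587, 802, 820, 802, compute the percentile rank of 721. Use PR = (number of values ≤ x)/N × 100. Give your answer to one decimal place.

N = 10.
Strictly below 721: 4. Equal to 721: 1.
PR = 5/10 × 100 = 50.0

50.0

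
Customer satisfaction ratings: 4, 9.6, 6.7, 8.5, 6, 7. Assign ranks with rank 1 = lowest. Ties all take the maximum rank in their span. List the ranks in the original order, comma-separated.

1, 6, 3, 5, 2, 4

Sorted (ascending): 4, 6, 6.7, 7, 8.5, 9.6
No ties — each value takes its position as its rank.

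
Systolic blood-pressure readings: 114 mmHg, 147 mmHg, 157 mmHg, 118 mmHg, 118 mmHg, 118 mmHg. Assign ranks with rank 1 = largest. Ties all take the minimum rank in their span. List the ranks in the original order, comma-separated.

6, 2, 1, 3, 3, 3

Sorted (descending): 157, 147, 118, 118, 118, 114
The 3 values of 118 occupy positions 3–5 → each gets rank 3.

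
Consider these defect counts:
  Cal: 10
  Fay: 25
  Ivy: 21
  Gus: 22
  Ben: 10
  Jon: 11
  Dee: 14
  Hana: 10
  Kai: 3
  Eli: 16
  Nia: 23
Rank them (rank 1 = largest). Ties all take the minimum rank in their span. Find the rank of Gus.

Sorted (descending): 25, 23, 22, 21, 16, 14, 11, 10, 10, 10, 3
The 3 values of 10 occupy positions 8–10 → each gets rank 8.
Gus has value 22 → rank 3.

3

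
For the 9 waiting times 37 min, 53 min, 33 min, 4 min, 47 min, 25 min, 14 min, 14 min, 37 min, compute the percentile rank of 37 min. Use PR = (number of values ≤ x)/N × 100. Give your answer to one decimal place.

N = 9.
Strictly below 37: 5. Equal to 37: 2.
PR = 7/9 × 100 = 77.8

77.8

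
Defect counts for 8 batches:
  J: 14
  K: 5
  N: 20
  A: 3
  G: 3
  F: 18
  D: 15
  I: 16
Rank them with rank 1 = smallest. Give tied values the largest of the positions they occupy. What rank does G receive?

2

Sorted (ascending): 3, 3, 5, 14, 15, 16, 18, 20
The 2 values of 3 occupy positions 1–2 → each gets rank 2.
G has value 3 → rank 2.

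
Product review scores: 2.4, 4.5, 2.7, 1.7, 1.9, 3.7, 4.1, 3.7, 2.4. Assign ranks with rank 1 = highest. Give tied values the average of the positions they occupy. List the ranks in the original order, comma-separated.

Sorted (descending): 4.5, 4.1, 3.7, 3.7, 2.7, 2.4, 2.4, 1.9, 1.7
The 2 values of 3.7 occupy positions 3–4 → average rank (3+4)/2 = 3.5.
The 2 values of 2.4 occupy positions 6–7 → average rank (6+7)/2 = 6.5.

6.5, 1, 5, 9, 8, 3.5, 2, 3.5, 6.5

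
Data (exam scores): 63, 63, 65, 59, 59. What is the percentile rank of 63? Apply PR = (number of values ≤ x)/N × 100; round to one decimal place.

N = 5.
Strictly below 63: 2. Equal to 63: 2.
PR = 4/5 × 100 = 80.0

80.0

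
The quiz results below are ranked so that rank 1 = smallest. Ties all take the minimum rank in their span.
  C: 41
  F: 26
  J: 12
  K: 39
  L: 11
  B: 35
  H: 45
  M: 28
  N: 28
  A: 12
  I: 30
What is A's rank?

2

Sorted (ascending): 11, 12, 12, 26, 28, 28, 30, 35, 39, 41, 45
The 2 values of 12 occupy positions 2–3 → each gets rank 2.
The 2 values of 28 occupy positions 5–6 → each gets rank 5.
A has value 12 → rank 2.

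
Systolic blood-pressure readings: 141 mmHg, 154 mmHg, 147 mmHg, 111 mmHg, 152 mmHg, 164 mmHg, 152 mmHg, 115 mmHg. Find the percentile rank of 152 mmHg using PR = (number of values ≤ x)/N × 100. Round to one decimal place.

75.0

N = 8.
Strictly below 152: 4. Equal to 152: 2.
PR = 6/8 × 100 = 75.0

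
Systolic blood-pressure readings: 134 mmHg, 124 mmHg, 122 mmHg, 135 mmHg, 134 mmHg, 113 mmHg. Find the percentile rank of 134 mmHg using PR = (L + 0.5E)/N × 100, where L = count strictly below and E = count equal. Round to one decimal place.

66.7

N = 6.
Strictly below 134: 3. Equal to 134: 2.
PR = (3 + 0.5·2)/6 × 100 = 66.7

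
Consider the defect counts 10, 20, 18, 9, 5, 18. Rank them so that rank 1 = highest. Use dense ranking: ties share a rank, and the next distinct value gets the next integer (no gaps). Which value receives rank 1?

20

Sorted (descending): 20, 18, 18, 10, 9, 5
The 2 values of 18 share dense rank 2.
Remaining distinct values take the next consecutive integers.
Rank 1 → value 20.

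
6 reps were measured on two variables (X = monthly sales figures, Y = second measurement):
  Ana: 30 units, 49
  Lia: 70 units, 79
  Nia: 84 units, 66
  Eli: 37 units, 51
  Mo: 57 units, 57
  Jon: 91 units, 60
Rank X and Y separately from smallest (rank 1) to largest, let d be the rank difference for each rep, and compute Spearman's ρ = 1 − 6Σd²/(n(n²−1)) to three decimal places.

0.771

Ranks of variable 1: 1, 4, 5, 2, 3, 6
Ranks of variable 2: 1, 6, 5, 2, 3, 4
d = r₁ − r₂: 0, -2, 0, 0, 0, 2
d²: 0, 4, 0, 0, 0, 4; Σd² = 8
ρ = 1 − 6·8/(6·35) = 1 − 48/210 = 0.771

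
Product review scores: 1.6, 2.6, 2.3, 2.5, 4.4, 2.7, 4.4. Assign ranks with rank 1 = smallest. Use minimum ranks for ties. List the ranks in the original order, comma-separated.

Sorted (ascending): 1.6, 2.3, 2.5, 2.6, 2.7, 4.4, 4.4
The 2 values of 4.4 occupy positions 6–7 → each gets rank 6.

1, 4, 2, 3, 6, 5, 6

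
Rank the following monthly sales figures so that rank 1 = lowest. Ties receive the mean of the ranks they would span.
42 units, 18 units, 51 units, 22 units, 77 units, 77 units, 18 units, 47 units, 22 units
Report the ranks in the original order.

Sorted (ascending): 18, 18, 22, 22, 42, 47, 51, 77, 77
The 2 values of 18 occupy positions 1–2 → average rank (1+2)/2 = 1.5.
The 2 values of 22 occupy positions 3–4 → average rank (3+4)/2 = 3.5.
The 2 values of 77 occupy positions 8–9 → average rank (8+9)/2 = 8.5.

5, 1.5, 7, 3.5, 8.5, 8.5, 1.5, 6, 3.5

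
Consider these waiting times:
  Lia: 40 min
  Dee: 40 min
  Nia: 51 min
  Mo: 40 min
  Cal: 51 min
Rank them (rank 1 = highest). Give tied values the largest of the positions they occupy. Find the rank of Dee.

5

Sorted (descending): 51, 51, 40, 40, 40
The 2 values of 51 occupy positions 1–2 → each gets rank 2.
The 3 values of 40 occupy positions 3–5 → each gets rank 5.
Dee has value 40 min → rank 5.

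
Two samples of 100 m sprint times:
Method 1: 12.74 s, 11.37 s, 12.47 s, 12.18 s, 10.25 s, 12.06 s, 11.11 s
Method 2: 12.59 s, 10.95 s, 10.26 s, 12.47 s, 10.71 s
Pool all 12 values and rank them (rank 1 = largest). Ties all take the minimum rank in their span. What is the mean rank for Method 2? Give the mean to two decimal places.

Sorted (descending): 12.74, 12.59, 12.47, 12.47, 12.18, 12.06, 11.37, 11.11, 10.95, 10.71, 10.26, 10.25
The 2 values of 12.47 occupy positions 3–4 → each gets rank 3.
Method 2 values → pooled ranks: 12.59→2, 10.95→9, 10.26→11, 12.47→3, 10.71→10
Mean rank = (2 + 9 + 11 + 3 + 10) / 5 = 7.00

7.00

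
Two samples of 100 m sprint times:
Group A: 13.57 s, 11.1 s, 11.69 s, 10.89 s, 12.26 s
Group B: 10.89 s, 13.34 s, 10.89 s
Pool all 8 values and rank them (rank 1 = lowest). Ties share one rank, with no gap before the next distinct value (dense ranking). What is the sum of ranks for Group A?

16

Sorted (ascending): 10.89, 10.89, 10.89, 11.1, 11.69, 12.26, 13.34, 13.57
The 3 values of 10.89 share dense rank 1.
Remaining distinct values take the next consecutive integers.
Group A values → pooled ranks: 13.57→6, 11.1→2, 11.69→3, 10.89→1, 12.26→4
Rank sum = 6 + 2 + 3 + 1 + 4 = 16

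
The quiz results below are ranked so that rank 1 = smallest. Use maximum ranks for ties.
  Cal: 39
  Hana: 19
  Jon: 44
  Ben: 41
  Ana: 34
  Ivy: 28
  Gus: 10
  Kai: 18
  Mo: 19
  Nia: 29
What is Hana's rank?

Sorted (ascending): 10, 18, 19, 19, 28, 29, 34, 39, 41, 44
The 2 values of 19 occupy positions 3–4 → each gets rank 4.
Hana has value 19 → rank 4.

4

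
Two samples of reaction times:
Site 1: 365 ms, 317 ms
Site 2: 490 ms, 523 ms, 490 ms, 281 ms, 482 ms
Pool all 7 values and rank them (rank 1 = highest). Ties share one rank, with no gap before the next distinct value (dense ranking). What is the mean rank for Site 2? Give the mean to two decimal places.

Sorted (descending): 523, 490, 490, 482, 365, 317, 281
The 2 values of 490 share dense rank 2.
Remaining distinct values take the next consecutive integers.
Site 2 values → pooled ranks: 490→2, 523→1, 490→2, 281→6, 482→3
Mean rank = (2 + 1 + 2 + 6 + 3) / 5 = 2.80

2.80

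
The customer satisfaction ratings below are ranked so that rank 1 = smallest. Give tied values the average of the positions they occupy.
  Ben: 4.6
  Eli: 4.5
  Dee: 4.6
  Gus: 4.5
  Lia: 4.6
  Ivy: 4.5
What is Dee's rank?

Sorted (ascending): 4.5, 4.5, 4.5, 4.6, 4.6, 4.6
The 3 values of 4.5 occupy positions 1–3 → average rank 2.
The 3 values of 4.6 occupy positions 4–6 → average rank 5.
Dee has value 4.6 → rank 5.

5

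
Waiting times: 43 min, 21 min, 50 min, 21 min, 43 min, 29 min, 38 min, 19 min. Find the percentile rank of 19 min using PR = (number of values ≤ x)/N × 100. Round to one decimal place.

N = 8.
Strictly below 19: 0. Equal to 19: 1.
PR = 1/8 × 100 = 12.5

12.5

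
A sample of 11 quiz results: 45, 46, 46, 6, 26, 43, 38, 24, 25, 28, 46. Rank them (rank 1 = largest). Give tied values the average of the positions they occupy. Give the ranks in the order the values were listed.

4, 2, 2, 11, 8, 5, 6, 10, 9, 7, 2

Sorted (descending): 46, 46, 46, 45, 43, 38, 28, 26, 25, 24, 6
The 3 values of 46 occupy positions 1–3 → average rank 2.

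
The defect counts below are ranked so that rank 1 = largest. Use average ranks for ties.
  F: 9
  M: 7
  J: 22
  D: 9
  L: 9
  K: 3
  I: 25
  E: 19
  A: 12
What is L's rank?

6

Sorted (descending): 25, 22, 19, 12, 9, 9, 9, 7, 3
The 3 values of 9 occupy positions 5–7 → average rank 6.
L has value 9 → rank 6.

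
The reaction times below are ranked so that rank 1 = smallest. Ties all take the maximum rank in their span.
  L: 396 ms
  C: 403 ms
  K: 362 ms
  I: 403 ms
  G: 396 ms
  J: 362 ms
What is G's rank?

4

Sorted (ascending): 362, 362, 396, 396, 403, 403
The 2 values of 362 occupy positions 1–2 → each gets rank 2.
The 2 values of 396 occupy positions 3–4 → each gets rank 4.
The 2 values of 403 occupy positions 5–6 → each gets rank 6.
G has value 396 ms → rank 4.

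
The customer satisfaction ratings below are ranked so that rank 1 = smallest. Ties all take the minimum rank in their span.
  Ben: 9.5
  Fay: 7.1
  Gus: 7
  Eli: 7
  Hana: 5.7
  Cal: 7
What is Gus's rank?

2

Sorted (ascending): 5.7, 7, 7, 7, 7.1, 9.5
The 3 values of 7 occupy positions 2–4 → each gets rank 2.
Gus has value 7 → rank 2.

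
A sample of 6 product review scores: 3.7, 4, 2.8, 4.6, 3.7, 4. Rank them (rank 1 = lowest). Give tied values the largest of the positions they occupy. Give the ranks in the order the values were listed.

Sorted (ascending): 2.8, 3.7, 3.7, 4, 4, 4.6
The 2 values of 3.7 occupy positions 2–3 → each gets rank 3.
The 2 values of 4 occupy positions 4–5 → each gets rank 5.

3, 5, 1, 6, 3, 5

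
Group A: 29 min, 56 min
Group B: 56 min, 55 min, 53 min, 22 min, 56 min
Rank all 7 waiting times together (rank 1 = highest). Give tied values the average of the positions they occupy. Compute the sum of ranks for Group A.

8

Sorted (descending): 56, 56, 56, 55, 53, 29, 22
The 3 values of 56 occupy positions 1–3 → average rank 2.
Group A values → pooled ranks: 29→6, 56→2
Rank sum = 6 + 2 = 8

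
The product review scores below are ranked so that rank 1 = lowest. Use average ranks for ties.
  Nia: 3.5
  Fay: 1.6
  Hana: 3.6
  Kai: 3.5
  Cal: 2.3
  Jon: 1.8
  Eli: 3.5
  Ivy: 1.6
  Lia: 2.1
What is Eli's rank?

Sorted (ascending): 1.6, 1.6, 1.8, 2.1, 2.3, 3.5, 3.5, 3.5, 3.6
The 2 values of 1.6 occupy positions 1–2 → average rank (1+2)/2 = 1.5.
The 3 values of 3.5 occupy positions 6–8 → average rank 7.
Eli has value 3.5 → rank 7.

7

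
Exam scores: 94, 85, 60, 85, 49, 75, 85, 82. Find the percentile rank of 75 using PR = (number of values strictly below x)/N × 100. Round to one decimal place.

25.0

N = 8.
Strictly below 75: 2. Equal to 75: 1.
PR = 2/8 × 100 = 25.0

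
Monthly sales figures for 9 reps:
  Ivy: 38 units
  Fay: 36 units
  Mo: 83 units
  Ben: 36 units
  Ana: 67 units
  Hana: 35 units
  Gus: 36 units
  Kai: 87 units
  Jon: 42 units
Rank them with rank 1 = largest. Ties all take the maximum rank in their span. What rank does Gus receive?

Sorted (descending): 87, 83, 67, 42, 38, 36, 36, 36, 35
The 3 values of 36 occupy positions 6–8 → each gets rank 8.
Gus has value 36 units → rank 8.

8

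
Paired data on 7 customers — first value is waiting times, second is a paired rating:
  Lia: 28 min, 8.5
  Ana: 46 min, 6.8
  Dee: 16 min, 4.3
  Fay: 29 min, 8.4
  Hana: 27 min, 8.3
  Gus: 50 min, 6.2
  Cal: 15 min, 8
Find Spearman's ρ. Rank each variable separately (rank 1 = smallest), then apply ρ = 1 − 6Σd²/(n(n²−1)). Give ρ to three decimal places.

-0.036

Ranks of variable 1: 4, 6, 2, 5, 3, 7, 1
Ranks of variable 2: 7, 3, 1, 6, 5, 2, 4
d = r₁ − r₂: -3, 3, 1, -1, -2, 5, -3
d²: 9, 9, 1, 1, 4, 25, 9; Σd² = 58
ρ = 1 − 6·58/(7·48) = 1 − 348/336 = -0.036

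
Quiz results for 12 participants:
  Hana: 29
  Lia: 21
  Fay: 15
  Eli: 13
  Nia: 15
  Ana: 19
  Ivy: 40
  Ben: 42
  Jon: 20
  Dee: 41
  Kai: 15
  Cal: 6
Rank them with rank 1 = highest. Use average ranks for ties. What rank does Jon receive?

6

Sorted (descending): 42, 41, 40, 29, 21, 20, 19, 15, 15, 15, 13, 6
The 3 values of 15 occupy positions 8–10 → average rank 9.
Jon has value 20 → rank 6.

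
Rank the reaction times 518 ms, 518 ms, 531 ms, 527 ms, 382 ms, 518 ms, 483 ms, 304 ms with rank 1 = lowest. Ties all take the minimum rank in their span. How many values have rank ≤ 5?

6

Sorted (ascending): 304, 382, 483, 518, 518, 518, 527, 531
The 3 values of 518 occupy positions 4–6 → each gets rank 4.
Ranks ≤ 5: {1, 2, 3, 4, 4, 4} → 6 values.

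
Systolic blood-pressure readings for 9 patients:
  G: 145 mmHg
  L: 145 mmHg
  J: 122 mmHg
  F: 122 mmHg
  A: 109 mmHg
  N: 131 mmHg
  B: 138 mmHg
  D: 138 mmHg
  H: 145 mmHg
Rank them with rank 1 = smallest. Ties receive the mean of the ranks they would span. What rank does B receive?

Sorted (ascending): 109, 122, 122, 131, 138, 138, 145, 145, 145
The 2 values of 122 occupy positions 2–3 → average rank (2+3)/2 = 2.5.
The 2 values of 138 occupy positions 5–6 → average rank (5+6)/2 = 5.5.
The 3 values of 145 occupy positions 7–9 → average rank 8.
B has value 138 mmHg → rank 5.5.

5.5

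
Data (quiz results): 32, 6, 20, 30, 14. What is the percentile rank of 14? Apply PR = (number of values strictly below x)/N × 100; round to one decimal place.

20.0

N = 5.
Strictly below 14: 1. Equal to 14: 1.
PR = 1/5 × 100 = 20.0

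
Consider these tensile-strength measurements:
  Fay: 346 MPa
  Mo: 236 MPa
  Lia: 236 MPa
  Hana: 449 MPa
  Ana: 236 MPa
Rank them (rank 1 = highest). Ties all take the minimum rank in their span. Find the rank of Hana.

1

Sorted (descending): 449, 346, 236, 236, 236
The 3 values of 236 occupy positions 3–5 → each gets rank 3.
Hana has value 449 MPa → rank 1.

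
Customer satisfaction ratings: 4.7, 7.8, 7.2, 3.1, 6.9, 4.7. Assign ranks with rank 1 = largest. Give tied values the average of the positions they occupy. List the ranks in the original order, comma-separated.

4.5, 1, 2, 6, 3, 4.5

Sorted (descending): 7.8, 7.2, 6.9, 4.7, 4.7, 3.1
The 2 values of 4.7 occupy positions 4–5 → average rank (4+5)/2 = 4.5.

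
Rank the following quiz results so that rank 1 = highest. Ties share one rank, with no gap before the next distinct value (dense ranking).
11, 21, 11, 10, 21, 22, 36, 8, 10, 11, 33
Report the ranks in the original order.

5, 4, 5, 6, 4, 3, 1, 7, 6, 5, 2

Sorted (descending): 36, 33, 22, 21, 21, 11, 11, 11, 10, 10, 8
The 2 values of 21 share dense rank 4.
The 3 values of 11 share dense rank 5.
The 2 values of 10 share dense rank 6.
Remaining distinct values take the next consecutive integers.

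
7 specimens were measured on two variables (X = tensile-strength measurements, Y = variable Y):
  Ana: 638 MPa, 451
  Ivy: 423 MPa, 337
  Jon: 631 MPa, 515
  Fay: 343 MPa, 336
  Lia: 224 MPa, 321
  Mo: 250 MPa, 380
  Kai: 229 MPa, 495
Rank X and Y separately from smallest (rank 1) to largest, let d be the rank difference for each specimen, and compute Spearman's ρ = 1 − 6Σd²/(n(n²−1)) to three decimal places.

Ranks of variable 1: 7, 5, 6, 4, 1, 3, 2
Ranks of variable 2: 5, 3, 7, 2, 1, 4, 6
d = r₁ − r₂: 2, 2, -1, 2, 0, -1, -4
d²: 4, 4, 1, 4, 0, 1, 16; Σd² = 30
ρ = 1 − 6·30/(7·48) = 1 − 180/336 = 0.464

0.464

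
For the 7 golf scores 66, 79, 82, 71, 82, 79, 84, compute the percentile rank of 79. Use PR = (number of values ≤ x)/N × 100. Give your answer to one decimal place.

N = 7.
Strictly below 79: 2. Equal to 79: 2.
PR = 4/7 × 100 = 57.1

57.1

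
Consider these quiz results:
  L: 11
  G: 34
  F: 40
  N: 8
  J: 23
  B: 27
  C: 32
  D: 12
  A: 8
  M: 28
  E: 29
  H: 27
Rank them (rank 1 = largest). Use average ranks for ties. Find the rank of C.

3

Sorted (descending): 40, 34, 32, 29, 28, 27, 27, 23, 12, 11, 8, 8
The 2 values of 27 occupy positions 6–7 → average rank (6+7)/2 = 6.5.
The 2 values of 8 occupy positions 11–12 → average rank (11+12)/2 = 11.5.
C has value 32 → rank 3.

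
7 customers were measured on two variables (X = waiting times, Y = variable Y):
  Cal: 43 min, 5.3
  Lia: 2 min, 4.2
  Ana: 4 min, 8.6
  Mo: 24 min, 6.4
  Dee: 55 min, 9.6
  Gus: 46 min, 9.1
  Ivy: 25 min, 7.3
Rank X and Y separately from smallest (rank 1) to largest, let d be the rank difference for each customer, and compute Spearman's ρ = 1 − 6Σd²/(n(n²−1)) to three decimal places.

0.679

Ranks of variable 1: 5, 1, 2, 3, 7, 6, 4
Ranks of variable 2: 2, 1, 5, 3, 7, 6, 4
d = r₁ − r₂: 3, 0, -3, 0, 0, 0, 0
d²: 9, 0, 9, 0, 0, 0, 0; Σd² = 18
ρ = 1 − 6·18/(7·48) = 1 − 108/336 = 0.679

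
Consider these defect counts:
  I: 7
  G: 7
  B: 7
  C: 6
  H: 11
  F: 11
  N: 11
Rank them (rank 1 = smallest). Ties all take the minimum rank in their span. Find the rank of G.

2

Sorted (ascending): 6, 7, 7, 7, 11, 11, 11
The 3 values of 7 occupy positions 2–4 → each gets rank 2.
The 3 values of 11 occupy positions 5–7 → each gets rank 5.
G has value 7 → rank 2.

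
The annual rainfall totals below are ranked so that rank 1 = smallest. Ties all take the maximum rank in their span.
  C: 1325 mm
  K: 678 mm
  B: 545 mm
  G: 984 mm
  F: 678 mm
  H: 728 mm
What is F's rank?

3

Sorted (ascending): 545, 678, 678, 728, 984, 1325
The 2 values of 678 occupy positions 2–3 → each gets rank 3.
F has value 678 mm → rank 3.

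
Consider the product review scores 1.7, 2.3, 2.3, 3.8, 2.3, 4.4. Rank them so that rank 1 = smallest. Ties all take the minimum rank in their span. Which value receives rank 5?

Sorted (ascending): 1.7, 2.3, 2.3, 2.3, 3.8, 4.4
The 3 values of 2.3 occupy positions 2–4 → each gets rank 2.
Rank 5 → value 3.8.

3.8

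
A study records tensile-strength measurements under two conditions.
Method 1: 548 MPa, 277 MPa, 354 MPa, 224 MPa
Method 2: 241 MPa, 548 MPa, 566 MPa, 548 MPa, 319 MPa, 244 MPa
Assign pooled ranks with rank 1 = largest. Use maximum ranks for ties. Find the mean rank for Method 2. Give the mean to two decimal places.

5.33

Sorted (descending): 566, 548, 548, 548, 354, 319, 277, 244, 241, 224
The 3 values of 548 occupy positions 2–4 → each gets rank 4.
Method 2 values → pooled ranks: 241→9, 548→4, 566→1, 548→4, 319→6, 244→8
Mean rank = (9 + 4 + 1 + 4 + 6 + 8) / 6 = 5.33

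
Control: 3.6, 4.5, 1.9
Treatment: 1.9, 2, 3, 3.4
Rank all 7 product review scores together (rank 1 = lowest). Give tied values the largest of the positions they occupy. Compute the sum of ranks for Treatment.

14

Sorted (ascending): 1.9, 1.9, 2, 3, 3.4, 3.6, 4.5
The 2 values of 1.9 occupy positions 1–2 → each gets rank 2.
Treatment values → pooled ranks: 1.9→2, 2→3, 3→4, 3.4→5
Rank sum = 2 + 3 + 4 + 5 = 14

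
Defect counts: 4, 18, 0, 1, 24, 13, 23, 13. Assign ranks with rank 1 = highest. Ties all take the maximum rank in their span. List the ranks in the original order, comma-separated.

6, 3, 8, 7, 1, 5, 2, 5

Sorted (descending): 24, 23, 18, 13, 13, 4, 1, 0
The 2 values of 13 occupy positions 4–5 → each gets rank 5.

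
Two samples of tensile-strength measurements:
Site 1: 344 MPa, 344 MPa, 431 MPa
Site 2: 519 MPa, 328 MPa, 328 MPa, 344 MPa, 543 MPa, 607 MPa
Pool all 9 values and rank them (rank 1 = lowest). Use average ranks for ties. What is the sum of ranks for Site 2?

Sorted (ascending): 328, 328, 344, 344, 344, 431, 519, 543, 607
The 2 values of 328 occupy positions 1–2 → average rank (1+2)/2 = 1.5.
The 3 values of 344 occupy positions 3–5 → average rank 4.
Site 2 values → pooled ranks: 519→7, 328→1.5, 328→1.5, 344→4, 543→8, 607→9
Rank sum = 7 + 1.5 + 1.5 + 4 + 8 + 9 = 31

31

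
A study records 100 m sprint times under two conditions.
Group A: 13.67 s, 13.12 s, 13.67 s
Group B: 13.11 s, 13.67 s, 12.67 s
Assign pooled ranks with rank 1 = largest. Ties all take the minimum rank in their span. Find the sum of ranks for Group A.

Sorted (descending): 13.67, 13.67, 13.67, 13.12, 13.11, 12.67
The 3 values of 13.67 occupy positions 1–3 → each gets rank 1.
Group A values → pooled ranks: 13.67→1, 13.12→4, 13.67→1
Rank sum = 1 + 4 + 1 = 6

6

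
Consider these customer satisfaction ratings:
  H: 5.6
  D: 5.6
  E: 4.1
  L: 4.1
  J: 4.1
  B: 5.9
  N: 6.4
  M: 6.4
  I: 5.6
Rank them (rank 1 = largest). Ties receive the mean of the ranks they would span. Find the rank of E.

8

Sorted (descending): 6.4, 6.4, 5.9, 5.6, 5.6, 5.6, 4.1, 4.1, 4.1
The 2 values of 6.4 occupy positions 1–2 → average rank (1+2)/2 = 1.5.
The 3 values of 5.6 occupy positions 4–6 → average rank 5.
The 3 values of 4.1 occupy positions 7–9 → average rank 8.
E has value 4.1 → rank 8.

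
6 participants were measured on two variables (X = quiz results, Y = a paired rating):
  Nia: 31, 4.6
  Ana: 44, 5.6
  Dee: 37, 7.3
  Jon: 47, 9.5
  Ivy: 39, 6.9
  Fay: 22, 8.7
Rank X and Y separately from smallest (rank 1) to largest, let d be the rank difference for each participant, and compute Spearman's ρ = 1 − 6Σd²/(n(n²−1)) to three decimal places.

Ranks of variable 1: 2, 5, 3, 6, 4, 1
Ranks of variable 2: 1, 2, 4, 6, 3, 5
d = r₁ − r₂: 1, 3, -1, 0, 1, -4
d²: 1, 9, 1, 0, 1, 16; Σd² = 28
ρ = 1 − 6·28/(6·35) = 1 − 168/210 = 0.200

0.200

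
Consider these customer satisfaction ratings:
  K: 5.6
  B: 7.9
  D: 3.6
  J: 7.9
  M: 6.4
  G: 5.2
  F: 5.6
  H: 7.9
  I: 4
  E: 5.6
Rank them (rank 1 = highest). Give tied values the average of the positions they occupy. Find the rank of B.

2

Sorted (descending): 7.9, 7.9, 7.9, 6.4, 5.6, 5.6, 5.6, 5.2, 4, 3.6
The 3 values of 7.9 occupy positions 1–3 → average rank 2.
The 3 values of 5.6 occupy positions 5–7 → average rank 6.
B has value 7.9 → rank 2.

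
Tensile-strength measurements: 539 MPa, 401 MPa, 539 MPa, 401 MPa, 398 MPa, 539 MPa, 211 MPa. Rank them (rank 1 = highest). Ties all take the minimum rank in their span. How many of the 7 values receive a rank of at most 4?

Sorted (descending): 539, 539, 539, 401, 401, 398, 211
The 3 values of 539 occupy positions 1–3 → each gets rank 1.
The 2 values of 401 occupy positions 4–5 → each gets rank 4.
Ranks ≤ 4: {1, 1, 1, 4, 4} → 5 values.

5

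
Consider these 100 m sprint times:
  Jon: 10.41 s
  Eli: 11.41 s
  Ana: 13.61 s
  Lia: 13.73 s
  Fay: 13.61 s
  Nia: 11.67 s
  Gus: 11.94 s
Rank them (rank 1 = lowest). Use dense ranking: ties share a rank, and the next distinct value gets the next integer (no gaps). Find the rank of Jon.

Sorted (ascending): 10.41, 11.41, 11.67, 11.94, 13.61, 13.61, 13.73
The 2 values of 13.61 share dense rank 5.
Remaining distinct values take the next consecutive integers.
Jon has value 10.41 s → rank 1.

1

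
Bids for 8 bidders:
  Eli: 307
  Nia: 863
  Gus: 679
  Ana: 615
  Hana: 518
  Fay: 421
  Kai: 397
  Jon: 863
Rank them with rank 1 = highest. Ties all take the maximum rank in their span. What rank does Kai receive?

7

Sorted (descending): 863, 863, 679, 615, 518, 421, 397, 307
The 2 values of 863 occupy positions 1–2 → each gets rank 2.
Kai has value 397 → rank 7.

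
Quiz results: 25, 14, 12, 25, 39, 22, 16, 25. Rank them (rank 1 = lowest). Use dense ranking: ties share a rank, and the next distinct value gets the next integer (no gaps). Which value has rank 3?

Sorted (ascending): 12, 14, 16, 22, 25, 25, 25, 39
The 3 values of 25 share dense rank 5.
Remaining distinct values take the next consecutive integers.
Rank 3 → value 16.

16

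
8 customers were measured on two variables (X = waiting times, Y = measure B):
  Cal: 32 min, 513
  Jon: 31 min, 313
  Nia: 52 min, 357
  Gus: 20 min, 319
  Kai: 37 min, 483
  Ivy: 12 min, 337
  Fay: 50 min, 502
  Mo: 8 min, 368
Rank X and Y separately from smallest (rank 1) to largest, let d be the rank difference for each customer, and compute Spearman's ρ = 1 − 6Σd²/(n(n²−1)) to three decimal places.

Ranks of variable 1: 5, 4, 8, 3, 6, 2, 7, 1
Ranks of variable 2: 8, 1, 4, 2, 6, 3, 7, 5
d = r₁ − r₂: -3, 3, 4, 1, 0, -1, 0, -4
d²: 9, 9, 16, 1, 0, 1, 0, 16; Σd² = 52
ρ = 1 − 6·52/(8·63) = 1 − 312/504 = 0.381

0.381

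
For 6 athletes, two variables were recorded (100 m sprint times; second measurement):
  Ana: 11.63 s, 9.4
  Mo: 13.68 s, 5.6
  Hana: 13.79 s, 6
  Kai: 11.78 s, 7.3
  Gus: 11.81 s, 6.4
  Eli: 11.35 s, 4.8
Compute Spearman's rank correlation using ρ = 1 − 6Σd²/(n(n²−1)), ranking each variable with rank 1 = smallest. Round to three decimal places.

-0.086

Ranks of variable 1: 2, 5, 6, 3, 4, 1
Ranks of variable 2: 6, 2, 3, 5, 4, 1
d = r₁ − r₂: -4, 3, 3, -2, 0, 0
d²: 16, 9, 9, 4, 0, 0; Σd² = 38
ρ = 1 − 6·38/(6·35) = 1 − 228/210 = -0.086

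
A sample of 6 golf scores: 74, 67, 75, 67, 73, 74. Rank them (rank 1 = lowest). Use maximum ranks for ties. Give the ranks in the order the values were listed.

Sorted (ascending): 67, 67, 73, 74, 74, 75
The 2 values of 67 occupy positions 1–2 → each gets rank 2.
The 2 values of 74 occupy positions 4–5 → each gets rank 5.

5, 2, 6, 2, 3, 5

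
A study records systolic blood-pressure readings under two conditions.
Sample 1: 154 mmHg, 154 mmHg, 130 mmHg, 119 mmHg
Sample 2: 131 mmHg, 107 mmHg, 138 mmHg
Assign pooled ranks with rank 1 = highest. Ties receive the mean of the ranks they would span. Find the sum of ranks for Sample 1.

Sorted (descending): 154, 154, 138, 131, 130, 119, 107
The 2 values of 154 occupy positions 1–2 → average rank (1+2)/2 = 1.5.
Sample 1 values → pooled ranks: 154→1.5, 154→1.5, 130→5, 119→6
Rank sum = 1.5 + 1.5 + 5 + 6 = 14

14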